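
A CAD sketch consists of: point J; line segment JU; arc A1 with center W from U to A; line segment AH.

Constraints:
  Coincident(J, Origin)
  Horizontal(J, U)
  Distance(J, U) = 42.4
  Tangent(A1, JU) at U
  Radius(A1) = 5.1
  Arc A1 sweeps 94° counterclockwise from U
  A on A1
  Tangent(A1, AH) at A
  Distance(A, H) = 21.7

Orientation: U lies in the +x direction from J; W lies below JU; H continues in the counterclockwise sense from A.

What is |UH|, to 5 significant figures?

27.338

On A1, U sits at bearing 90° from W; a 94° counterclockwise sweep puts A at bearing 184°, so A = W + 5.1·(cos 184°, sin 184°) = (37.312, -5.4558). Since A1 is tangent to AH there, WA ⟂ AH, so AH runs along (−sin 184°, cos 184°); with |AH| = 21.7, H = (38.826, -27.103). Then |UH| = |H − U| = 27.338.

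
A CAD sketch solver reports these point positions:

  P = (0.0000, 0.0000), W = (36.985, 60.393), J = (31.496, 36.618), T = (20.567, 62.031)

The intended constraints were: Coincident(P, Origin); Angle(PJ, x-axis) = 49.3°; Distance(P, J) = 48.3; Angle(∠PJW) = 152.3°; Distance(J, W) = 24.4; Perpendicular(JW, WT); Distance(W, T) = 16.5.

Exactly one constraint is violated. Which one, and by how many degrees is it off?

Perpendicular(JW, WT) — off by 7.30°.

P = (0.00, 0.00) ✓; PJ at 49.30° ✓; |PJ| = 48.30 ✓; ∠PJW = 152.3° ✓; |JW| = 24.40 ✓; ∠(JW, WT) = 97.30° ✗; |WT| = 16.50 ✓.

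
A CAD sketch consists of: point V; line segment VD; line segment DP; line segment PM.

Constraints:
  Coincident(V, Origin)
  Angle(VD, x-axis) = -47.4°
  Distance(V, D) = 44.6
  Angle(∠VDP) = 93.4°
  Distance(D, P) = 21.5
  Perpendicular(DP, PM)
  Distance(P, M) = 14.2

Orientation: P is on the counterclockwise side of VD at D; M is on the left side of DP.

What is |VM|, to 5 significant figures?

38.761

V is at the origin; VD runs at -47.4° with length 44.6, so D = 44.6·(cos -47.4°, sin -47.4°) = (30.189, -32.830). ∠VDP = 93.4°, so DP runs at -47.4° + (180° − 93.4°) = 39.200° from the x-axis; with |DP| = 21.5, P = D + 21.5·(cos 39.200°, sin 39.200°) = (46.850, -19.241). DP is perpendicular to PM; with |PM| = 14.2 on the left of DP, M = P + 14.2·(-0.63203, 0.77494) = (37.875, -8.2371). Then |VM| = |M − V| = 38.761.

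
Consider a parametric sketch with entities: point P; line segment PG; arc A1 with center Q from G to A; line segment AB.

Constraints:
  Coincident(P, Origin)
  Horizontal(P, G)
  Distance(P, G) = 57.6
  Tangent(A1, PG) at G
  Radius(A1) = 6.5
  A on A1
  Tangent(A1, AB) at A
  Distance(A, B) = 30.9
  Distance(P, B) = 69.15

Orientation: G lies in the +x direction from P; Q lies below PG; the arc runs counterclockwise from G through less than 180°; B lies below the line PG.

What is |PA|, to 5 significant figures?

51.844

P is at the origin; PG is horizontal with |PG| = 57.6 and G on the +x side, so G = (57.600, 0.0000). Since A1 is tangent to PG there, QG ⟂ PG, so Q = G + (0, -6.5) = (57.600, -6.5000). Since QA ⟂ AB (tangency), |QB| = √(6.5² + 30.9²) = 31.576 regardless of where A sits on A1. So B lies on both circle(P, 69.15) and circle(Q, 31.576); the below-PG intersection is B = (57.723, -38.076). A is the foot of the tangent from B: A = (51.244, -7.8628).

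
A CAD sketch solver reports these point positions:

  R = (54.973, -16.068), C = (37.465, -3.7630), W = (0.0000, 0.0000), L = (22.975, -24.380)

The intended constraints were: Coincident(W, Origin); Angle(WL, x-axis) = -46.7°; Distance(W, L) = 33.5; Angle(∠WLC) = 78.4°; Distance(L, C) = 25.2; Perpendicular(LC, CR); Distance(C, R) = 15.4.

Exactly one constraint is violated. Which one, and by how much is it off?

Distance(C, R) = 15.4 — off by 6.00.

W = (0.00, 0.00) ✓; WL at -46.70° ✓; |WL| = 33.50 ✓; ∠WLC = 78.40° ✓; |LC| = 25.20 ✓; ∠(LC, CR) = 90.00° ✓; |CR| = 21.40 ✗.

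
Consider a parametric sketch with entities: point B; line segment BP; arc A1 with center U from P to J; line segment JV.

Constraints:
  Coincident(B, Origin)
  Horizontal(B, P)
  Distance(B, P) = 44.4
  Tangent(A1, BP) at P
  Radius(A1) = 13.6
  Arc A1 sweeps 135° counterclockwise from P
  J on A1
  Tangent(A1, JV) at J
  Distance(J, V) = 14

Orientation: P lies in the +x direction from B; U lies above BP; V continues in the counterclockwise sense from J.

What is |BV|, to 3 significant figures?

55.2

B is at the origin; B and P share the same y with |BP| = 44.4 and P on the +x side, so P = (44.4, 0.00). Since A1 is tangent to BP there, UP ⟂ BP, so U = P + (0, 13.6) = (44.4, 13.6). On A1, P sits at bearing -90° from U; a 135° counterclockwise sweep puts J at bearing 45°, so J = U + 13.6·(cos 45°, sin 45°) = (54.0, 23.2). Tangency of A1 to JV means the radius UJ is perpendicular to JV, so JV runs along (−sin 45°, cos 45°); with |JV| = 14.0, V = (44.1, 33.1). Then |BV| = |V − B| = 55.2.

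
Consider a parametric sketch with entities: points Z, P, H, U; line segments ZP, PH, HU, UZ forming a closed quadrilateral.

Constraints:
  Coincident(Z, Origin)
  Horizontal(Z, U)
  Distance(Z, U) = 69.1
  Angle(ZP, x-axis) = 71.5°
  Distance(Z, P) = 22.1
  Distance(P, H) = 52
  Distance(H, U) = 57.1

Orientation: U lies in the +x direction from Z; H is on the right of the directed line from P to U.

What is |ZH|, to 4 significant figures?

35.60

Z is at the origin; Z and U share the same y with |ZU| = 69.1 and U in +x, so U = (69.1, 0). ZP runs at 71.5° with |ZP| = 22.1, so P = (7.012, 20.96). H is determined by |PH| = 52.0 and |HU| = 57.1 together: it lies at the intersection of circle(P, 52.0) and circle(U, 57.1). With |PU| = 65.53, the foot of the radical line on PU is 28.52 from P and the perpendicular offset is √(52.0² − 28.52²) = 43.48. Taking the right-of-PU solution: H = (20.13, -29.36).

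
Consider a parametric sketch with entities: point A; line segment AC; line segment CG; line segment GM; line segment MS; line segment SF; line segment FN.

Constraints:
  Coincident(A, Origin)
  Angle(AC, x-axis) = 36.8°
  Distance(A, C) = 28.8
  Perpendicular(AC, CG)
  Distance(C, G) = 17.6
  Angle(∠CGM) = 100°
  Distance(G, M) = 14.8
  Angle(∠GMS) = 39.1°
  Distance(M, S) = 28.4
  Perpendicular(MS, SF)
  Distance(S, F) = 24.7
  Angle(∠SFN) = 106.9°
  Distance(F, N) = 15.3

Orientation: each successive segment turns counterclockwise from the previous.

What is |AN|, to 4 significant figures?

53.68

A is at the origin; AC runs at 36.8° with length 28.8, so C = (23.06, 17.25). The perpendicularity gives CG at right angles to AC, so CG runs at 126.8°; with |CG| = 17.6, G = (12.52, 31.34). ∠CGM = 100.0° gives GM at -153.2° from the x-axis; with |GM| = 14.8, M = (-0.6920, 24.67). ∠GMS = 39.1° gives MS at -12.30° from the x-axis; with |MS| = 28.4, S = (27.06, 18.62). The perpendicularity gives SF at right angles to MS, so SF runs at 77.70°; with |SF| = 24.7, F = (32.32, 42.75). ∠SFN = 106.9° gives FN at 150.8° from the x-axis; with |FN| = 15.3, N = (18.96, 50.22). Then |AN| = |N − A| = 53.68.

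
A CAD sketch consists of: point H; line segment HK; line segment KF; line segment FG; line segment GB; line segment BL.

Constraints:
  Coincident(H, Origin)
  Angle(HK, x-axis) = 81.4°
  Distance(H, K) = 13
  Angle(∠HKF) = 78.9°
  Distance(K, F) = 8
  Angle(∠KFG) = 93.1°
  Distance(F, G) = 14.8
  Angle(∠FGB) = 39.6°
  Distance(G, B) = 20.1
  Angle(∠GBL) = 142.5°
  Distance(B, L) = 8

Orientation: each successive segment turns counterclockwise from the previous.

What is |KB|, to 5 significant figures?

4.8306

∠KFG = 93.1° gives FG at -90.600° from the x-axis; with |FG| = 14.8, G = (-6.2034, -2.2943). ∠FGB = 39.6° gives GB at 49.800° from the x-axis; with |GB| = 20.1, B = (6.7703, 13.058). Then |KB| = |B − K| = 4.8306.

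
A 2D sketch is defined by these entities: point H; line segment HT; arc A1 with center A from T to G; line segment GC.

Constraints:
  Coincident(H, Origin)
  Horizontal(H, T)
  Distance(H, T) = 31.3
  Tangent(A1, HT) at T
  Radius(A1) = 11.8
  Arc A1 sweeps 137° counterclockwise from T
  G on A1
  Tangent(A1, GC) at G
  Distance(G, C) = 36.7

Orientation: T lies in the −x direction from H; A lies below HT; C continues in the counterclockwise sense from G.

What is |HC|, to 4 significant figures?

47.15

On A1, T sits at bearing 90° from A; a 137° counterclockwise sweep puts G at bearing 227°, so G = A + 11.8·(cos 227°, sin 227°) = (-39.35, -20.43). The tangent condition forces AG to be normal to GC, so GC runs along (−sin 227°, cos 227°); with |GC| = 36.7, C = (-12.51, -45.46). Then |HC| = |C − H| = 47.15.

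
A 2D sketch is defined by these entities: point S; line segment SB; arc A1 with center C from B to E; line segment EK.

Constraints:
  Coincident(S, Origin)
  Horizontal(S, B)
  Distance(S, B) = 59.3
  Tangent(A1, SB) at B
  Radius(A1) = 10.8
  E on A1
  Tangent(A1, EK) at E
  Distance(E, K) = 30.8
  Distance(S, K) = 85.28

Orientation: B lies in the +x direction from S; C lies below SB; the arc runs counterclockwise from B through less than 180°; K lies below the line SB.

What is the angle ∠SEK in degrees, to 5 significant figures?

159.87°

Checks: |CE| = 10.80 ✓; ∠(CE, EK) = 90.00° ✓; |EK| = 30.80 ✓; |SK| = 85.28 ✓.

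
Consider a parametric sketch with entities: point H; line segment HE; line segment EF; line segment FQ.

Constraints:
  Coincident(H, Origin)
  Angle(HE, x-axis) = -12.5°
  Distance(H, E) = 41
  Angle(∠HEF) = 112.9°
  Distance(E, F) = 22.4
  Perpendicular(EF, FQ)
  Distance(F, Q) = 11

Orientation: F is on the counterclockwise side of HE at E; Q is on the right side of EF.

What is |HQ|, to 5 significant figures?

62.044

H is at the origin; HE runs at -12.5° with length 41.0, so E = 41.0·(cos -12.5°, sin -12.5°) = (40.028, -8.8740). ∠HEF = 112.9°, so EF runs at -12.5° + (180° − 112.9°) = 54.600° from the x-axis; with |EF| = 22.4, F = E + 22.4·(cos 54.600°, sin 54.600°) = (53.004, 9.3848). The perpendicularity gives FQ at right angles to EF; with |FQ| = 11.0 on the right of EF, Q = F + 11.0·(0.81513, -0.57928) = (61.970, 3.0127). Then |HQ| = |Q − H| = 62.044.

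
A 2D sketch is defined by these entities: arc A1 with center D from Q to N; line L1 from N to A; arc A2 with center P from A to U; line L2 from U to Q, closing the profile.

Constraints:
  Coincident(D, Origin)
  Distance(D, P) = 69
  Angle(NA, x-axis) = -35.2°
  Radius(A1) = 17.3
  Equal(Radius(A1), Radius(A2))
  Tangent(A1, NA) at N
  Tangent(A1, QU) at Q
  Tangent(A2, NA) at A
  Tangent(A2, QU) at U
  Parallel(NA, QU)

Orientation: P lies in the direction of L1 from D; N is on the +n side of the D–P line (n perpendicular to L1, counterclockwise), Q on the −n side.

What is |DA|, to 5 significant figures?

71.136

The slot axis is L1's direction at -35.2°, so u = (cos -35.2°, sin -35.2°) = (0.81714, -0.57643) and n = (−sin -35.2°, cos -35.2°) = (0.57643, 0.81714). D is at the origin and P lies 69.0 along u from D, so P = 69.0·u = (56.383, -39.774). Tangency of A1 to both parallel lines with radius 17.3 puts N and Q at D ± 17.3·n: N = (9.9723, 14.137), Q = (-9.9723, -14.137). Equal radii place A and U the same way about P: A = P + 17.3·n = (66.355, -25.637), U = P − 17.3·n = (46.411, -53.910). Then |DA| = |A − D| = 71.136.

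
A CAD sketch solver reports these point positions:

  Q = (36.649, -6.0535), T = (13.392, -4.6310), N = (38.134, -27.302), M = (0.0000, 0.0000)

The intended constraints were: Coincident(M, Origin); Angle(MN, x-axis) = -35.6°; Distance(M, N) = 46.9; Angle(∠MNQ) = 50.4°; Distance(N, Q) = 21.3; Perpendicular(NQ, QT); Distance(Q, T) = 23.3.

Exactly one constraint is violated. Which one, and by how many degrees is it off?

Perpendicular(NQ, QT) — off by 7.50°.

M = (0.00, 0.00) ✓; MN at -35.60° ✓; |MN| = 46.90 ✓; ∠MNQ = 50.40° ✓; |NQ| = 21.30 ✓; ∠(NQ, QT) = 82.50° ✗; |QT| = 23.30 ✓.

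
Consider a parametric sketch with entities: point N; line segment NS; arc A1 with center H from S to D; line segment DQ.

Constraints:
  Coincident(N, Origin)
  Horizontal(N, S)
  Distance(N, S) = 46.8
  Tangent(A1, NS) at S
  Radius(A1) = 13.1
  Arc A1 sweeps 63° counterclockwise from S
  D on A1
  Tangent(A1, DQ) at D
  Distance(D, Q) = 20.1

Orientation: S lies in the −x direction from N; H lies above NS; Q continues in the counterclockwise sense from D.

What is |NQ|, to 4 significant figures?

36.11

N is at the origin; NS is horizontal with |NS| = 46.8 and S on the −x side, so S = (-46.80, 0.000). Tangency of A1 to NS means the radius HS is perpendicular to NS, so H = S + (0, 13.1) = (-46.80, 13.10). On A1, S sits at bearing -90° from H; a 63° counterclockwise sweep puts D at bearing -27°, so D = H + 13.1·(cos -27°, sin -27°) = (-35.13, 7.153). The tangent condition forces HD to be normal to DQ, so DQ runs along (−sin -27°, cos -27°); with |DQ| = 20.1, Q = (-26.00, 25.06). Then |NQ| = |Q − N| = 36.11.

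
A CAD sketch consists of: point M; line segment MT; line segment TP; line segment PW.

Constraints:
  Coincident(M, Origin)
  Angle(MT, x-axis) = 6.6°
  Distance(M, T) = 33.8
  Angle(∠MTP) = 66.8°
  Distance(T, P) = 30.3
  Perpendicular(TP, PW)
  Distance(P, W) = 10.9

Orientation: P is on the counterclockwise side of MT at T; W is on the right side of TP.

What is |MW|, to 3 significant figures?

45.3

M is at the origin; MT runs at 6.6° with length 33.8, so T = 33.8·(cos 6.6°, sin 6.6°) = (33.6, 3.88). ∠MTP = 66.8°, so TP runs at 6.6° + (180° − 66.8°) = 120° from the x-axis; with |TP| = 30.3, P = T + 30.3·(cos 120°, sin 120°) = (18.5, 30.2). The perpendicularity gives PW at right angles to TP; with |PW| = 10.9 on the right of TP, W = P + 10.9·(0.868, 0.497) = (28.0, 35.6). Then |MW| = |W − M| = 45.3.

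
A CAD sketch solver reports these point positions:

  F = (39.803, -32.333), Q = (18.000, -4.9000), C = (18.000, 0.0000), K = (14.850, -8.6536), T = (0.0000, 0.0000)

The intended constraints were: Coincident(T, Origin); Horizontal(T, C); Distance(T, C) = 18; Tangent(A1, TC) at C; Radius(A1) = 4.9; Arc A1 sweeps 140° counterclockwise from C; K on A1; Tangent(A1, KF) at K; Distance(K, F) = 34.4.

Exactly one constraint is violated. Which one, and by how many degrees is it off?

Tangent(A1, KF) at K — off by 3.50°.

T = (0.00, 0.00) ✓; T.y = 0.00, C.y = 0.00 ✓; |TC| = 18.00 ✓; ∠(QC, CT) = 90.00° ✓; |QC| = 4.900 ✓; bearing(Q→K) − bearing(Q→C) = 140.0° ✓; |QK| = 4.900 ✓; ∠(QK, KF) = 93.50° ✗; |KF| = 34.40 ✓.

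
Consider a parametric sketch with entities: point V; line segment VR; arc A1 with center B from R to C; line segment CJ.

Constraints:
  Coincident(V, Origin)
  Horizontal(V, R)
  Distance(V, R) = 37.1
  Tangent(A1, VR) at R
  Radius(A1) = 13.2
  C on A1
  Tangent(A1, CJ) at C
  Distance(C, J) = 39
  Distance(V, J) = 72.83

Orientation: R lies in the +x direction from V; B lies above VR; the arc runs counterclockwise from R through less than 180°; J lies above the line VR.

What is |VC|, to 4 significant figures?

51.94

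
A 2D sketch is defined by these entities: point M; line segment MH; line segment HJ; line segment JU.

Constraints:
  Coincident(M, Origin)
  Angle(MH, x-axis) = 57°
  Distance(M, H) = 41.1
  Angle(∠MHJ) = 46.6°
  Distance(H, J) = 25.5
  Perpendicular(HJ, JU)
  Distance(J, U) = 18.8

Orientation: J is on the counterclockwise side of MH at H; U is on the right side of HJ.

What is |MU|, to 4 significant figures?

48.74

∠MHJ = 46.6°, so HJ runs at 57.0° + (180° − 46.6°) = 190.4° from the x-axis; with |HJ| = 25.5, J = H + 25.5·(cos 190.4°, sin 190.4°) = (-2.696, 29.87). The perpendicularity gives JU at right angles to HJ; with |JU| = 18.8 on the right of HJ, U = J + 18.8·(-0.1805, 0.9836) = (-6.090, 48.36). Then |MU| = |U − M| = 48.74.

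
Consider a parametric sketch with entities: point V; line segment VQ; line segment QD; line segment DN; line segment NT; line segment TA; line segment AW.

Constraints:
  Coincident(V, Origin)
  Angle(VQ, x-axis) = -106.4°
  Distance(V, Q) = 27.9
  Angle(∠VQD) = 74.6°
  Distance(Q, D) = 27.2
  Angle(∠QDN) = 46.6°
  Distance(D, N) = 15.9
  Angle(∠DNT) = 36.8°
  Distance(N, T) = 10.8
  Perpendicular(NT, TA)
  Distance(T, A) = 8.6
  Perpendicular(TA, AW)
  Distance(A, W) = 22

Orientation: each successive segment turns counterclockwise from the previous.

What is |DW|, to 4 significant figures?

23.95

NT is perpendicular to TA, so TA runs at 5.600°; with |TA| = 8.6, A = (18.21, -25.41). TA is perpendicular to AW, so AW runs at 95.60°; with |AW| = 22.0, W = (16.06, -3.512). Then |DW| = |W − D| = 23.95.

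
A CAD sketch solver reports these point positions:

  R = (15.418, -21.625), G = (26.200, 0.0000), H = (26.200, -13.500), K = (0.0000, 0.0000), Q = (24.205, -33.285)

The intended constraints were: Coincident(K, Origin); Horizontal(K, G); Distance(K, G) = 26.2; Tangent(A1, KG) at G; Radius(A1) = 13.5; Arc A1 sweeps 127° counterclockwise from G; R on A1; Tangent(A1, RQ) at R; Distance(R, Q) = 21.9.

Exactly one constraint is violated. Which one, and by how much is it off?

Distance(R, Q) = 21.9 — off by 7.30.

K = (0.00, 0.00) ✓; K.y = 0.00, G.y = 0.00 ✓; |KG| = 26.20 ✓; ∠(HG, GK) = 90.00° ✓; |HG| = 13.50 ✓; bearing(H→R) − bearing(H→G) = 127.0° ✓; |HR| = 13.50 ✓; ∠(HR, RQ) = 90.00° ✓; |RQ| = 14.60 ✗.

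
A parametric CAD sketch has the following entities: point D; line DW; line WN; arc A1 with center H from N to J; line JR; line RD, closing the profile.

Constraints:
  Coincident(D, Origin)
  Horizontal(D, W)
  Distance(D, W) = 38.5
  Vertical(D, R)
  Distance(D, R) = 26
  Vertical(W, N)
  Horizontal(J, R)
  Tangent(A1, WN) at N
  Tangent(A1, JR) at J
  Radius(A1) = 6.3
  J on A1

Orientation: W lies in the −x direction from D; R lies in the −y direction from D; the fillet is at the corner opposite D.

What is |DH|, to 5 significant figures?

37.748

D is at the origin; DW is horizontal with |DW| = 38.5 and W on the −x side, so W = (-38.500, 0.0000). DR is vertical with |DR| = 26.0 and R on the −y side, so R = (0.0000, -26.000). The virtual corner opposite D is at (-38.500, -26.000). Tangency of A1 to WN means the radius HN is perpendicular to WN and A1 meets JR tangentially, so HJ is at right angles to JR, with radius 6.3, so the center H sits 6.3 in from both sides at H = (-32.200, -19.700). Then |DH| = |H − D| = 37.748.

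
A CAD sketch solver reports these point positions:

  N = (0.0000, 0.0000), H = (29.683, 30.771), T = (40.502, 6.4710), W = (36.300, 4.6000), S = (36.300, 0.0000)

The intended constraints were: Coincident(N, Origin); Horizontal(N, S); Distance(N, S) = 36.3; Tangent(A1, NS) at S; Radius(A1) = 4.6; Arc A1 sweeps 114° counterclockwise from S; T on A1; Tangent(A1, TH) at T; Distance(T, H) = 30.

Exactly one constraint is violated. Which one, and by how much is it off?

Distance(T, H) = 30 — off by 3.40.

N = (0.00, 0.00) ✓; N.y = 0.00, S.y = 0.00 ✓; |NS| = 36.30 ✓; ∠(WS, SN) = 90.00° ✓; |WS| = 4.600 ✓; bearing(W→T) − bearing(W→S) = 114.0° ✓; |WT| = 4.600 ✓; ∠(WT, TH) = 90.00° ✓; |TH| = 26.60 ✗.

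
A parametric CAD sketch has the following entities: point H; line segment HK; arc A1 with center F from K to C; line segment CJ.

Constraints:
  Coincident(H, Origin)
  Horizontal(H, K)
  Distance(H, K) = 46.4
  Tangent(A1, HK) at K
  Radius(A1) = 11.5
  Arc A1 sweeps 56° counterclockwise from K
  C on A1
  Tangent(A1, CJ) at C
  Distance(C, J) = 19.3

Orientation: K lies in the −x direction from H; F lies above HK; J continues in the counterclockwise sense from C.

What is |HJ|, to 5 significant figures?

33.523

On A1, K sits at bearing -90° from F; a 56° counterclockwise sweep puts C at bearing -34°, so C = F + 11.5·(cos -34°, sin -34°) = (-36.866, 5.0693). Tangency of A1 to CJ means the radius FC is perpendicular to CJ, so CJ runs along (−sin -34°, cos -34°); with |CJ| = 19.3, J = (-26.074, 21.070). Then |HJ| = |J − H| = 33.523.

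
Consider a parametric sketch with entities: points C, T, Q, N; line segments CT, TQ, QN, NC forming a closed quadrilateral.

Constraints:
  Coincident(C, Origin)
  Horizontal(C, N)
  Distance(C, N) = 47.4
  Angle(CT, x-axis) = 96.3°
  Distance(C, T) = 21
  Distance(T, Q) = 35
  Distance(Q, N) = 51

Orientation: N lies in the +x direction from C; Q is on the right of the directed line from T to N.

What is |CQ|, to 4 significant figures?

14.21

Checks: |TQ| = 35.00 ✓; |QN| = 51.00 ✓.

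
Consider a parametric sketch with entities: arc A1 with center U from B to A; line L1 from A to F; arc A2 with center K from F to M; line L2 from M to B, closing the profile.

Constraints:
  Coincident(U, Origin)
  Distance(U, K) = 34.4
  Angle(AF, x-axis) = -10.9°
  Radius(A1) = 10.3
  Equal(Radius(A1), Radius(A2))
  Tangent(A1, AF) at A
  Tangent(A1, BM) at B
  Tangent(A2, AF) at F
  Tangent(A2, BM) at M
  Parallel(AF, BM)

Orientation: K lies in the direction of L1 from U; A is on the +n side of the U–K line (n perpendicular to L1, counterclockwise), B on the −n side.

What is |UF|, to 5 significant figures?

35.909

The slot axis is L1's direction at -10.9°, so u = (cos -10.9°, sin -10.9°) = (0.98196, -0.18910) and n = (−sin -10.9°, cos -10.9°) = (0.18910, 0.98196). U is at the origin and K lies 34.4 along u from U, so K = 34.4·u = (33.779, -6.5049). Tangency of A1 to both parallel lines with radius 10.3 puts A and B at U ± 10.3·n: A = (1.9477, 10.114), B = (-1.9477, -10.114). Equal radii place F and M the same way about K: F = K + 10.3·n = (35.727, 3.6093), M = K − 10.3·n = (31.832, -16.619). Then |UF| = |F − U| = 35.909.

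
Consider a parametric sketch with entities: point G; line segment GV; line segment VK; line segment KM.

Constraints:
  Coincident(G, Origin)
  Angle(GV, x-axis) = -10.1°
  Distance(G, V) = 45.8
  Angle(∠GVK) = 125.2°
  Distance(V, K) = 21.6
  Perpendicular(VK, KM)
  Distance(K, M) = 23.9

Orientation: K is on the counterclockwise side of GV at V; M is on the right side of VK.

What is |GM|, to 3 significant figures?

77.9

G is at the origin; GV runs at -10.1° with length 45.8, so V = 45.8·(cos -10.1°, sin -10.1°) = (45.1, -8.03). ∠GVK = 125.2°, so VK runs at -10.1° + (180° − 125.2°) = 44.7° from the x-axis; with |VK| = 21.6, K = V + 21.6·(cos 44.7°, sin 44.7°) = (60.4, 7.16). VK ⟂ KM; with |KM| = 23.9 on the right of VK, M = K + 23.9·(0.703, -0.711) = (77.3, -9.83). Then |GM| = |M − G| = 77.9.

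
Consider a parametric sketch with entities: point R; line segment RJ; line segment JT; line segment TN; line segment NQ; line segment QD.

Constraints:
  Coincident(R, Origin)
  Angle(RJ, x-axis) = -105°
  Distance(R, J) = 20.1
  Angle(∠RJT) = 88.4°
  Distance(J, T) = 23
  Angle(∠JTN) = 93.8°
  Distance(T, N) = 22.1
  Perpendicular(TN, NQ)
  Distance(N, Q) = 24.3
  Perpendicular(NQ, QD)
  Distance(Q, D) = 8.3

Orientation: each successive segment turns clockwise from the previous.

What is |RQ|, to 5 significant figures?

3.5862

R is at the origin; RJ runs at -105.0° with length 20.1, so J = (-5.2023, -19.415). ∠RJT = 88.4° gives JT at 163.40° from the x-axis; with |JT| = 23.0, T = (-27.244, -12.844). ∠JTN = 93.8° gives TN at 77.200° from the x-axis; with |TN| = 22.1, N = (-22.347, 8.7065). TN is perpendicular to NQ, so NQ runs at -12.800°; with |NQ| = 24.3, Q = (1.3487, 3.3229). Then |RQ| = |Q − R| = 3.5862.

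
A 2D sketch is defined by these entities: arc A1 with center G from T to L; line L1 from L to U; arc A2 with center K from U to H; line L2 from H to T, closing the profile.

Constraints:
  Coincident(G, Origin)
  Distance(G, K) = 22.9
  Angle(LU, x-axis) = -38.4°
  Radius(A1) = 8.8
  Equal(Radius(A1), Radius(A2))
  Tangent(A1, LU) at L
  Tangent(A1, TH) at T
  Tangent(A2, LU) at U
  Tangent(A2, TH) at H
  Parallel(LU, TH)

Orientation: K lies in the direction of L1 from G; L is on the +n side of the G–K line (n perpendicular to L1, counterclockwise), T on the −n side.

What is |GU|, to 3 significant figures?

24.5

Tangency of A1 to both parallel lines with radius 8.8 puts L and T at G ± 8.8·n: L = (5.47, 6.90), T = (-5.47, -6.90). Equal radii place U and H the same way about K: U = K + 8.8·n = (23.4, -7.33), H = K − 8.8·n = (12.5, -21.1). Then |GU| = |U − G| = 24.5.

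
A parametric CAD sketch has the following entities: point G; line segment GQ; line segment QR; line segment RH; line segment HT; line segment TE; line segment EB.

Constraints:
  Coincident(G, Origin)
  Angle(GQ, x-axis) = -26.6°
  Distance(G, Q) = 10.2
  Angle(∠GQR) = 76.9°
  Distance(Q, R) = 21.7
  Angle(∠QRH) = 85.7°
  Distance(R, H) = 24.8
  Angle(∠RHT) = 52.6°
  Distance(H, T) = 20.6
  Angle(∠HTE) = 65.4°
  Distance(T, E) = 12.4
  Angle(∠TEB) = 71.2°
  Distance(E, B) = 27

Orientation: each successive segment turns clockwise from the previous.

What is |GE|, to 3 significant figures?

14.1

∠RHT = 52.6° gives HT at 8.60° from the x-axis; with |HT| = 20.6, T = (-2.21, -0.955). ∠HTE = 65.4° gives TE at -106° from the x-axis; with |TE| = 12.4, E = (-5.63, -12.9). Then |GE| = |E − G| = 14.1.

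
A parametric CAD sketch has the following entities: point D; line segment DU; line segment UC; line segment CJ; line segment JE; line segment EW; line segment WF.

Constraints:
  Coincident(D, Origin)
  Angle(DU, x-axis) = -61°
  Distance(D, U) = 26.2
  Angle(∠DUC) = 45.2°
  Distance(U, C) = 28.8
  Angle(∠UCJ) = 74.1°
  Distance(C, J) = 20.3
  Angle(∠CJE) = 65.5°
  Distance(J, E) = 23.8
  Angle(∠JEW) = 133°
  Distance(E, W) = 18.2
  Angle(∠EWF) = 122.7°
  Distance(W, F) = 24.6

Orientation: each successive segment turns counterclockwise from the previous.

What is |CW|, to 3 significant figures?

28.3

∠CJE = 65.5° gives JE at -65.8° from the x-axis; with |JE| = 23.8, E = (10.2, -16.9). ∠JEW = 133.0° gives EW at -18.8° from the x-axis; with |EW| = 18.2, W = (27.4, -22.7). Then |CW| = |W − C| = 28.3.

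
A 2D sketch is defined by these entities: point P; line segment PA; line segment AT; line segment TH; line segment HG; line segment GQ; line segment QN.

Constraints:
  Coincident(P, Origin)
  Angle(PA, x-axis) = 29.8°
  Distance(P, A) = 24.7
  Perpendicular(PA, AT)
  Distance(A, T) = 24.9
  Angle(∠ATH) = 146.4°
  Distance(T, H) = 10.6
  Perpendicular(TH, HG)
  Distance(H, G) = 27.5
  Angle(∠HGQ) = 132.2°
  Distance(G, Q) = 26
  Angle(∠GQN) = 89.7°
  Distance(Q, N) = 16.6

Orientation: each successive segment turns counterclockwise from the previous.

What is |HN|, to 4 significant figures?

44.55

P is at the origin; PA runs at 29.8° with length 24.7, so A = (21.43, 12.28). PA ⟂ AT, so AT runs at 119.8°; with |AT| = 24.9, T = (9.059, 33.88). ∠ATH = 146.4° gives TH at 153.4° from the x-axis; with |TH| = 10.6, H = (-0.4189, 38.63). TH is perpendicular to HG, so HG runs at -116.6°; with |HG| = 27.5, G = (-12.73, 14.04). ∠HGQ = 132.2° gives GQ at -68.80° from the x-axis; with |GQ| = 26.0, Q = (-3.330, -10.20). ∠GQN = 89.7° gives QN at 21.50° from the x-axis; with |QN| = 16.6, N = (12.11, -4.117). Then |HN| = |N − H| = 44.55.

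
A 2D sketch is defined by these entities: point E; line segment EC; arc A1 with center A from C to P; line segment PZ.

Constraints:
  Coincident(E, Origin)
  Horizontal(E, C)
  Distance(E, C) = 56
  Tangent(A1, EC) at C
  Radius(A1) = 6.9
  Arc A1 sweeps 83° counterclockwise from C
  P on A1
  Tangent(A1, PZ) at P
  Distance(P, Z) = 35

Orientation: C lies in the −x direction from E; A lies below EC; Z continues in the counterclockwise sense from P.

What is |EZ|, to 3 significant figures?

78.5

On A1, C sits at bearing 90° from A; an 83° counterclockwise sweep puts P at bearing 173°, so P = A + 6.9·(cos 173°, sin 173°) = (-62.8, -6.06). Tangency of A1 to PZ means the radius AP is perpendicular to PZ, so PZ runs along (−sin 173°, cos 173°); with |PZ| = 35.0, Z = (-67.1, -40.8). Then |EZ| = |Z − E| = 78.5.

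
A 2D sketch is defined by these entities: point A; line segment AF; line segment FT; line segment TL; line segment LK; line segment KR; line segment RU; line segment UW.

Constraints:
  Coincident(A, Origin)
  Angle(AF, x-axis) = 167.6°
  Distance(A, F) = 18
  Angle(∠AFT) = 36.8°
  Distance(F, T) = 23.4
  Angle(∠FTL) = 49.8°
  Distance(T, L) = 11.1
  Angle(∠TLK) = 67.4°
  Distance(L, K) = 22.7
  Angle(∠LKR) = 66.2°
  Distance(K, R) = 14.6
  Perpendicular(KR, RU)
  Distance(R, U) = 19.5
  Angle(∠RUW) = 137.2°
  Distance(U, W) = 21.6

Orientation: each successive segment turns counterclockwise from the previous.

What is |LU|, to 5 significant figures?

5.5857

A is at the origin; AF runs at 167.6° with length 18.0, so F = (-17.580, 3.8652). ∠AFT = 36.8° gives FT at -49.200° from the x-axis; with |FT| = 23.4, T = (-2.2901, -13.848). ∠FTL = 49.8° gives TL at 81.000° from the x-axis; with |TL| = 11.1, L = (-0.55364, -2.8851). ∠TLK = 67.4° gives LK at -166.40° from the x-axis; with |LK| = 22.7, K = (-22.617, -8.2228). ∠LKR = 66.2° gives KR at -52.600° from the x-axis; with |KR| = 14.6, R = (-13.749, -19.821). KR ⟂ RU, so RU runs at 37.400°; with |RU| = 19.5, U = (1.7416, -7.9775). Then |LU| = |U − L| = 5.5857.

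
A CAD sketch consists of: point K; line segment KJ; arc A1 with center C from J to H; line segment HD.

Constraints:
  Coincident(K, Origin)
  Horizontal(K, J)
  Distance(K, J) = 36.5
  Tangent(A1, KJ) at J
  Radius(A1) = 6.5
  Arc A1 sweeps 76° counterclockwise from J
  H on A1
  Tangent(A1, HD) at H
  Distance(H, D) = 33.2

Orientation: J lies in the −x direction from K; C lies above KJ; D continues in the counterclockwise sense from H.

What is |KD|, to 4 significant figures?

43.25

On A1, J sits at bearing -90° from C; a 76° counterclockwise sweep puts H at bearing -14°, so H = C + 6.5·(cos -14°, sin -14°) = (-30.19, 4.928). The tangent condition forces CH to be normal to HD, so HD runs along (−sin -14°, cos -14°); with |HD| = 33.2, D = (-22.16, 37.14). Then |KD| = |D − K| = 43.25.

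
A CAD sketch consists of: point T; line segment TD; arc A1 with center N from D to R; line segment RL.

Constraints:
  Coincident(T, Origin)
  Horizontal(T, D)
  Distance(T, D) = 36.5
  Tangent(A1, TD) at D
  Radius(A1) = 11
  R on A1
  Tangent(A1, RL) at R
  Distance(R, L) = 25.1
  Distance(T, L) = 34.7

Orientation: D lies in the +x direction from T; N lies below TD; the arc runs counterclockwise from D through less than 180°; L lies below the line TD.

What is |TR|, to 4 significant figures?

27.18

T is at the origin; TD is horizontal with |TD| = 36.5 and D on the +x side, so D = (36.50, 0.000). A1 meets TD tangentially, so ND is at right angles to TD, so N = D + (0, -11) = (36.50, -11.00). Since NR ⟂ RL (tangency), |NL| = √(11.0² + 25.1²) = 27.40 regardless of where R sits on A1. So L lies on both circle(T, 34.7) and circle(N, 27.40); the below-TD intersection is L = (17.00, -30.25). R is the foot of the tangent from L: R = (26.28, -6.932).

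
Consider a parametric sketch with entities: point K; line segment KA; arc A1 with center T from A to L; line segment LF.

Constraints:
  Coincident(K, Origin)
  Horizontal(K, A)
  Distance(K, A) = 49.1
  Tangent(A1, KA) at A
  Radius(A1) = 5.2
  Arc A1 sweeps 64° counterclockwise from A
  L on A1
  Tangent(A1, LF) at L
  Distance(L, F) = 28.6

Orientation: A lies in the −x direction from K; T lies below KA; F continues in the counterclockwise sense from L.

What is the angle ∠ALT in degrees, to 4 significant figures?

58.00°

K is at the origin; K and A share the same y with |KA| = 49.1 and A on the −x side, so A = (-49.10, 0.000). Since A1 is tangent to KA there, TA ⟂ KA, so T = A + (0, -5.2) = (-49.10, -5.200). On A1, A sits at bearing 90° from T; a 64° counterclockwise sweep puts L at bearing 154°, so L = T + 5.2·(cos 154°, sin 154°) = (-53.77, -2.920). Then cos ∠ALT = LA·LT / (|LA||LT|), giving 58.00°.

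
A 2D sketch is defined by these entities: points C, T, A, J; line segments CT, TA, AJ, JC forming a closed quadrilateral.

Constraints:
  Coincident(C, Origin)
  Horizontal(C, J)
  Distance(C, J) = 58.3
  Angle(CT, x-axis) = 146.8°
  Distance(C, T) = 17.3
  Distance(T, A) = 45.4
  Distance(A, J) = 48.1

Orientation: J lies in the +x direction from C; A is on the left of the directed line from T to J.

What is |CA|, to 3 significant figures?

41.3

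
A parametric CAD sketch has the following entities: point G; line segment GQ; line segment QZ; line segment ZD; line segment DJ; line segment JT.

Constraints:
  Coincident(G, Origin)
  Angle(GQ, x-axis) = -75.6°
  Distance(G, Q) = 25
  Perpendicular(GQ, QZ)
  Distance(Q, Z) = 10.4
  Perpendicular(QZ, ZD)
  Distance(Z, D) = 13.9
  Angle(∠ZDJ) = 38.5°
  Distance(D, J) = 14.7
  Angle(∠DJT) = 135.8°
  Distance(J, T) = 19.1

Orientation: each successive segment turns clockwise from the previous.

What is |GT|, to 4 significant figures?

41.73

∠ZDJ = 38.5° gives DJ at -37.10° from the x-axis; with |DJ| = 14.7, J = (4.412, -22.20). ∠DJT = 135.8° gives JT at -81.30° from the x-axis; with |JT| = 19.1, T = (7.301, -41.09). Then |GT| = |T − G| = 41.73.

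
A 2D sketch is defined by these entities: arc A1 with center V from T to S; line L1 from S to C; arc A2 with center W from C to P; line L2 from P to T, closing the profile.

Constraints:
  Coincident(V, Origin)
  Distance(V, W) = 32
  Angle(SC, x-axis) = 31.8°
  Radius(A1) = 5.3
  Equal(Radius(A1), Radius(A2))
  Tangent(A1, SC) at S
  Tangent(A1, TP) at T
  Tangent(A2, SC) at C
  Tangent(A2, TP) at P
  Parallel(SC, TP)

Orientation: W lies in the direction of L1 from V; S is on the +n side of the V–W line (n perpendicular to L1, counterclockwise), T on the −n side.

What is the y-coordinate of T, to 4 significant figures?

-4.504

The slot axis is L1's direction at 31.8°, so u = (cos 31.8°, sin 31.8°) = (0.8499, 0.5270) and n = (−sin 31.8°, cos 31.8°) = (-0.5270, 0.8499). V is at the origin and W lies 32.0 along u from V, so W = 32.0·u = (27.20, 16.86). Tangency of A1 to both parallel lines with radius 5.3 puts S and T at V ± 5.3·n: S = (-2.793, 4.504), T = (2.793, -4.504). So T.y = -4.504.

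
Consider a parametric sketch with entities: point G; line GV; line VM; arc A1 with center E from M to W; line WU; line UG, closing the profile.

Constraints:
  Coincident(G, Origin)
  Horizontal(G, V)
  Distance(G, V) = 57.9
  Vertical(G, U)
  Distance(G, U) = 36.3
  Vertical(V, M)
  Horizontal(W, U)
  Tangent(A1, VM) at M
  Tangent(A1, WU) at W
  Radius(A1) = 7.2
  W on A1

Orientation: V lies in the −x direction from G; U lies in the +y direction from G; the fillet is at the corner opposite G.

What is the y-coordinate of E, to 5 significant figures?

29.100

GU is vertical with |GU| = 36.3 and U on the +y side, so U = (0.0000, 36.300). The virtual corner opposite G is at (-57.900, 36.300). Since A1 is tangent to VM there, EM ⟂ VM and tangency of A1 to WU means the radius EW is perpendicular to WU, with radius 7.2, so the center E sits 7.2 in from both sides at E = (-50.700, 29.100). So E.y = 29.100.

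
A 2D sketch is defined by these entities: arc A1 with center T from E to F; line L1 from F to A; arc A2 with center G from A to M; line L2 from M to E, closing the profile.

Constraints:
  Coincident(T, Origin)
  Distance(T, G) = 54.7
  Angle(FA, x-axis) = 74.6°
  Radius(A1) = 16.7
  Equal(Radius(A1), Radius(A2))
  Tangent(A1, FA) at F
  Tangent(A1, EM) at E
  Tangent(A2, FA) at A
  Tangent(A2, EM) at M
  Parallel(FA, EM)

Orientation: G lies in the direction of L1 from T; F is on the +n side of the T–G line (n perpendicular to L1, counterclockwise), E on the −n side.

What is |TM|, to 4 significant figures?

57.19

The slot axis is L1's direction at 74.6°, so u = (cos 74.6°, sin 74.6°) = (0.2656, 0.9641) and n = (−sin 74.6°, cos 74.6°) = (-0.9641, 0.2656). T is at the origin and G lies 54.7 along u from T, so G = 54.7·u = (14.53, 52.74). Tangency of A1 to both parallel lines with radius 16.7 puts F and E at T ± 16.7·n: F = (-16.10, 4.435), E = (16.10, -4.435). Equal radii place A and M the same way about G: A = G + 16.7·n = (-1.574, 57.17), M = G − 16.7·n = (30.63, 48.30). Then |TM| = |M − T| = 57.19.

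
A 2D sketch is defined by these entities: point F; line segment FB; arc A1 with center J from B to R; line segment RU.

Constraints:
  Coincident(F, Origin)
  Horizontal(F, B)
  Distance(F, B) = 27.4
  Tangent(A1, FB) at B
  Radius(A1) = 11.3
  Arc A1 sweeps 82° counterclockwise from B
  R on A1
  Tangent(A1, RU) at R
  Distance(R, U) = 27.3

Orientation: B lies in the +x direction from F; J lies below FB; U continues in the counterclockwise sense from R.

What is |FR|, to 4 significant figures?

18.90

F is at the origin; FB is horizontal with |FB| = 27.4 and B on the +x side, so B = (27.40, 0.000). The tangent condition forces JB to be normal to FB, so J = B + (0, -11.3) = (27.40, -11.30). On A1, B sits at bearing 90° from J; an 82° counterclockwise sweep puts R at bearing 172°, so R = J + 11.3·(cos 172°, sin 172°) = (16.21, -9.727). Then |FR| = |R − F| = 18.90.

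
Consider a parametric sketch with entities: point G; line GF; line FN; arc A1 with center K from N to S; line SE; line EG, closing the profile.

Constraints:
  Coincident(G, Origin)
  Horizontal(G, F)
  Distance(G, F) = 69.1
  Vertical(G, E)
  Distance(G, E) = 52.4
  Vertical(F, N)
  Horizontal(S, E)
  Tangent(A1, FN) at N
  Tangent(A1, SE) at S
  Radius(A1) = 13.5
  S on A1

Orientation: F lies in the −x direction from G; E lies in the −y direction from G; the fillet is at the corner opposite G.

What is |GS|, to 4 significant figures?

76.40

G is at the origin; GF is horizontal with |GF| = 69.1 and F on the −x side, so F = (-69.10, 0.000). GE is vertical with |GE| = 52.4 and E on the −y side, so E = (0.000, -52.40). The virtual corner opposite G is at (-69.10, -52.40). The tangent condition forces KN to be normal to FN and tangency of A1 to SE means the radius KS is perpendicular to SE, with radius 13.5, so the center K sits 13.5 in from both sides at K = (-55.60, -38.90). That places the tangent points at N = (-69.10, -38.90) on FN and S = (-55.60, -52.40) on SE. Then |GS| = |S − G| = 76.40.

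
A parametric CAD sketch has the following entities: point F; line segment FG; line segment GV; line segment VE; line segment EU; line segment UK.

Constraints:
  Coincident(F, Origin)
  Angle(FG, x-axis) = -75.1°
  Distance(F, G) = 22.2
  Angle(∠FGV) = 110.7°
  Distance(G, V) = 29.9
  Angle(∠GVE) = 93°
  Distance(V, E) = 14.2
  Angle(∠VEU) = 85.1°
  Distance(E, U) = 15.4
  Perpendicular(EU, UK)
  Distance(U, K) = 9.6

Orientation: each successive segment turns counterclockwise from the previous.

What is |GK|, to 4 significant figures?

16.09

F is at the origin; FG runs at -75.1° with length 22.2, so G = (5.708, -21.45). ∠FGV = 110.7° gives GV at -5.800° from the x-axis; with |GV| = 29.9, V = (35.46, -24.48). ∠GVE = 93.0° gives VE at 81.20° from the x-axis; with |VE| = 14.2, E = (37.63, -10.44). ∠VEU = 85.1° gives EU at 176.1° from the x-axis; with |EU| = 15.4, U = (22.26, -9.395). The perpendicularity gives UK at right angles to EU, so UK runs at -93.90°; with |UK| = 9.6, K = (21.61, -18.97). Then |GK| = |K − G| = 16.09.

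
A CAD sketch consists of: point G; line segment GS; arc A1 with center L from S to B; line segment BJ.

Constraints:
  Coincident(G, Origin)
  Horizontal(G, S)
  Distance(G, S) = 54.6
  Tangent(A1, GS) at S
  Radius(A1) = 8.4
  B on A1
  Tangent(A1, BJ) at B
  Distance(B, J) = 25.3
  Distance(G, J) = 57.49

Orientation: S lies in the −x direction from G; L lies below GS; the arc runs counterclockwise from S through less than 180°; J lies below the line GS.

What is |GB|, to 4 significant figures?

62.83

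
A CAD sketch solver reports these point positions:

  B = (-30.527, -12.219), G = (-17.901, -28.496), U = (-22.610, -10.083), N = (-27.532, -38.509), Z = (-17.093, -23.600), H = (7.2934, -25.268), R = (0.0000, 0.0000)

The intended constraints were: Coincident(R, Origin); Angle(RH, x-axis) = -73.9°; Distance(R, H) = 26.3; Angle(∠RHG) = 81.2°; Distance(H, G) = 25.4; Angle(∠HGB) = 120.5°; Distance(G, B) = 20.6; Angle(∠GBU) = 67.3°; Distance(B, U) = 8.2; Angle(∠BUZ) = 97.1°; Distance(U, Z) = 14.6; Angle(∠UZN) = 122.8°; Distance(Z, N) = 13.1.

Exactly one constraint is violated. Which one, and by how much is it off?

Distance(Z, N) = 13.1 — off by 5.10.

R = (0.00, 0.00) ✓; RH at -73.90° ✓; |RH| = 26.30 ✓; ∠RHG = 81.20° ✓; |HG| = 25.40 ✓; ∠HGB = 120.5° ✓; |GB| = 20.60 ✓; ∠GBU = 67.30° ✓; |BU| = 8.200 ✓; ∠BUZ = 97.10° ✓; |UZ| = 14.60 ✓; ∠UZN = 122.8° ✓; |ZN| = 18.20 ✗.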